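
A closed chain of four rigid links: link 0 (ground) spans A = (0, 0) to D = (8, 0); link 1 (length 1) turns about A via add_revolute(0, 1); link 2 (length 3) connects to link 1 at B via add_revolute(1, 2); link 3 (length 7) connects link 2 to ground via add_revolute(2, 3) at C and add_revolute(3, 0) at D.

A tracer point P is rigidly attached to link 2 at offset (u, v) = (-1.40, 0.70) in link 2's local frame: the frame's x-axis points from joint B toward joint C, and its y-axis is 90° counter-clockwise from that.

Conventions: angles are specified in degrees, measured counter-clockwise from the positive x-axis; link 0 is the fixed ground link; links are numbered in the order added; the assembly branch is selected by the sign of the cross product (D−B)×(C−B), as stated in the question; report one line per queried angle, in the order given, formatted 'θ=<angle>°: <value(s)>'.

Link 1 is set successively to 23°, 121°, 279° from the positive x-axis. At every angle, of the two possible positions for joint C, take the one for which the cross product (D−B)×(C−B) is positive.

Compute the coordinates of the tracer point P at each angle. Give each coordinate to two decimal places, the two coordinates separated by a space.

A=(0,0), D=(8.00,0)
θ=23°: B = A + 1.00·(cos23°, sin23°) = (0.9205, 0.3907)
θ=23°: |BD| = 7.0903
θ=23°: circle(B,3.00) ∩ circle(D,7.00): a=0.7244, h=2.9112
θ=23°:   candidates: C₊=(1.8042,3.2576) cross=20.641; C₋=(1.4833,-2.5560) cross=-20.641
θ=23°:   branch + wants cross > 0 → take C=(1.8042,3.2576) (cross=20.641)
θ=23°: ex = (C−B)/|BC| = (0.2946,0.9556); ey = (-0.9556,0.2946)
θ=23°: P = B + -1.40·ex + 0.70·ey = (-0.1608,-0.7410)
θ=121°: B = A + 1.00·(cos121°, sin121°) = (-0.5150, 0.8572)
θ=121°: |BD| = 8.5581
θ=121°: circle(B,3.00) ∩ circle(D,7.00): a=1.9421, h=2.2866
θ=121°:   candidates: C₊=(1.6463,2.9377) cross=19.569; C₋=(1.1882,-1.6124) cross=-19.569
θ=121°:   branch + wants cross > 0 → take C=(1.6463,2.9377) (cross=19.569)
θ=121°: ex = (C−B)/|BC| = (0.7204,0.6935); ey = (-0.6935,0.7204)
θ=121°: P = B + -1.40·ex + 0.70·ey = (-2.0091,0.3905)
θ=279°: B = A + 1.00·(cos279°, sin279°) = (0.1564, -0.9877)
θ=279°: |BD| = 7.9055
θ=279°: circle(B,3.00) ∩ circle(D,7.00): a=1.4229, h=2.6411
θ=279°:   candidates: C₊=(1.2382,1.8105) cross=20.879; C₋=(1.8981,-3.4303) cross=-20.879
θ=279°:   branch + wants cross > 0 → take C=(1.2382,1.8105) (cross=20.879)
θ=279°: ex = (C−B)/|BC| = (0.3606,0.9327); ey = (-0.9327,0.3606)
θ=279°: P = B + -1.40·ex + 0.70·ey = (-1.0013,-2.0411)

θ=23°: -0.16 -0.74
θ=121°: -2.01 0.39
θ=279°: -1.00 -2.04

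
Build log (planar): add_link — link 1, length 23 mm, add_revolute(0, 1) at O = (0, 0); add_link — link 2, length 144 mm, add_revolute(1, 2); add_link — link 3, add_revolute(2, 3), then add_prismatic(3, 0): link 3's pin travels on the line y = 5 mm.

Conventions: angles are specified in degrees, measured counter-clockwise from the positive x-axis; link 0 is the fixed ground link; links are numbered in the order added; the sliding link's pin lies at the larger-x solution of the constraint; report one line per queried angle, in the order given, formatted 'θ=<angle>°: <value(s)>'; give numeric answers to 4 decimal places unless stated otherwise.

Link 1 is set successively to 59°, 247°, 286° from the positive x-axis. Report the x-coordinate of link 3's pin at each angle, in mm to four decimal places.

geometry: r = 23 mm, L = 144 mm, e = 5 mm
θ=59°: crank pin P = (r cos θ, r sin θ) = (11.845876, 19.714848)
θ=59°: h = r sin θ − e = 19.714848 − 5 = 14.714848
θ=59°: x = r cos θ + √(L² − h²) = 11.845876 + 143.246198 = 155.092074
θ=247°: crank pin P = (r cos θ, r sin θ) = (-8.986816, -21.171612)
θ=247°: h = r sin θ − e = -21.171612 − 5 = -26.171612
θ=247°: x = r cos θ + √(L² − h²) = -8.986816 + 141.601719 = 132.614903
θ=286°: crank pin P = (r cos θ, r sin θ) = (6.339659, -22.109019)
θ=286°: h = r sin θ − e = -22.109019 − 5 = -27.109019
θ=286°: x = r cos θ + √(L² − h²) = 6.339659 + 141.425249 = 147.764908

θ=59°: 155.0921
θ=247°: 132.6149
θ=286°: 147.7649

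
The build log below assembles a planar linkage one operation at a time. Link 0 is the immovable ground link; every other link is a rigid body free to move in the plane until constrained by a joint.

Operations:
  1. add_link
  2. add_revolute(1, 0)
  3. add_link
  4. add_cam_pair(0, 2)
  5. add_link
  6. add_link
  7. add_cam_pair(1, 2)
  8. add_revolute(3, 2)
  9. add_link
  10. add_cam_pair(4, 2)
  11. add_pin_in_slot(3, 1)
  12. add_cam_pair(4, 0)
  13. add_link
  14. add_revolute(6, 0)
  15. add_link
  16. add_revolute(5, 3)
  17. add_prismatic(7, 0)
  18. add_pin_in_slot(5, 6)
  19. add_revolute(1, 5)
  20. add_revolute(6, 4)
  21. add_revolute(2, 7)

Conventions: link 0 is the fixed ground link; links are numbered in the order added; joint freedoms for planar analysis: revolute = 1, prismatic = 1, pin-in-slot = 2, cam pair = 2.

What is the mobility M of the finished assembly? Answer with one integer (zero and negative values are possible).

(L,J1,J2)=(1,0,0); link0 fixed
link1: (2,0,0)
R 1-0 [J1]: (2,1,0)
link2: (3,1,0)
C 0-2 [J2]: (3,1,1)
link3: (4,1,1)
link4: (5,1,1)
C 1-2 [J2]: (5,1,2)
R 3-2 [J1]: (5,2,2)
link5: (6,2,2)
C 4-2 [J2]: (6,2,3)
PS 3-1 [J2]: (6,2,4)
C 4-0 [J2]: (6,2,5)
link6: (7,2,5)
R 6-0 [J1]: (7,3,5)
link7: (8,3,5)
R 5-3 [J1]: (8,4,5)
P 7-0 [J1]: (8,5,5)
PS 5-6 [J2]: (8,5,6)
R 1-5 [J1]: (8,6,6)
R 6-4 [J1]: (8,7,6)
R 2-7 [J1]: (8,8,6)
Grübler: 3·7 − 2·8 − 6 = -1

M = -1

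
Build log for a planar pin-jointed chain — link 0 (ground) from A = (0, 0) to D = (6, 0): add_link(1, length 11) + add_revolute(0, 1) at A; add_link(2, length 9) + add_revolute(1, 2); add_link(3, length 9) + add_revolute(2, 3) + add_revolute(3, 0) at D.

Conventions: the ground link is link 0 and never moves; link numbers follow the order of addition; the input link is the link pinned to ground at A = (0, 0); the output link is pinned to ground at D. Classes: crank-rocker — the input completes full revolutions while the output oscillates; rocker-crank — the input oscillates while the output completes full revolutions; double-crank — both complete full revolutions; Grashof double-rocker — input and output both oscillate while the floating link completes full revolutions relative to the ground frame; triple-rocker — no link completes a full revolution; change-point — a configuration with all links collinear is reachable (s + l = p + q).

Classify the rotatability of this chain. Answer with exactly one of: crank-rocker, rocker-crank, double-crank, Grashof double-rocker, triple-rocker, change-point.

lengths: ground=6, input=11, coupler=9, output=9
sorted: s=6 (shortest), l=11 (longest), p+q=18
s + l = 17 vs p + q = 18
s + l < p + q (Grashof) with shortest = ground link → double-crank

double-crank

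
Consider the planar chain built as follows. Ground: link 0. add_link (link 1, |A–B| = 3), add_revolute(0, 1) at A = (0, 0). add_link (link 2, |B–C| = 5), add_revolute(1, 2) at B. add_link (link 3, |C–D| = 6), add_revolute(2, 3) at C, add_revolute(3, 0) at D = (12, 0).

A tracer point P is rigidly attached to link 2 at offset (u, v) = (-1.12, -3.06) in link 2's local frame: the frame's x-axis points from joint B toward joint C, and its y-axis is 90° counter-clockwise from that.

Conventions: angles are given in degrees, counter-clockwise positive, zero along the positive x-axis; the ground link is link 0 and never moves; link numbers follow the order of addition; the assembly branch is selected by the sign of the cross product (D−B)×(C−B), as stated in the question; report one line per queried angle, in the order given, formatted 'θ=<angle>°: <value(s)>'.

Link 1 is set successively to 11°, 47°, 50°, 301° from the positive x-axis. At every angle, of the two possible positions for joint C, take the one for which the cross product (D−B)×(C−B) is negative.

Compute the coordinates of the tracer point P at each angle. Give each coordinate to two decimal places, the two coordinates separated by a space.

A=(0,0), D=(12.00,0)
θ=11°: B = A + 3.00·(cos11°, sin11°) = (2.9449, 0.5724)
θ=11°: |BD| = 9.0732
θ=11°: circle(B,5.00) ∩ circle(D,6.00): a=3.9304, h=3.0906
θ=11°:   candidates: C₊=(7.0625,3.4089) cross=28.042; C₋=(6.6725,-2.7600) cross=-28.042
θ=11°:   branch - wants cross < 0 → take C=(6.6725,-2.7600) (cross=-28.042)
θ=11°: ex = (C−B)/|BC| = (0.7455,-0.6665); ey = (0.6665,0.7455)
θ=11°: P = B + -1.12·ex + -3.06·ey = (0.0705,-0.9624)
θ=47°: B = A + 3.00·(cos47°, sin47°) = (2.0460, 2.1941)
θ=47°: |BD| = 10.1929
θ=47°: circle(B,5.00) ∩ circle(D,6.00): a=4.5569, h=2.0579
θ=47°:   candidates: C₊=(6.9390,3.2228) cross=20.976; C₋=(6.0531,-0.7964) cross=-20.976
θ=47°:   branch - wants cross < 0 → take C=(6.0531,-0.7964) (cross=-20.976)
θ=47°: ex = (C−B)/|BC| = (0.8014,-0.5981); ey = (0.5981,0.8014)
θ=47°: P = B + -1.12·ex + -3.06·ey = (-0.6818,0.4116)
θ=50°: B = A + 3.00·(cos50°, sin50°) = (1.9284, 2.2981)
θ=50°: |BD| = 10.3305
θ=50°: circle(B,5.00) ∩ circle(D,6.00): a=4.6328, h=1.8806
θ=50°:   candidates: C₊=(6.8635,3.1010) cross=19.428; C₋=(6.0268,-0.5660) cross=-19.428
θ=50°:   branch - wants cross < 0 → take C=(6.0268,-0.5660) (cross=-19.428)
θ=50°: ex = (C−B)/|BC| = (0.8197,-0.5728); ey = (0.5728,0.8197)
θ=50°: P = B + -1.12·ex + -3.06·ey = (-0.7425,0.4315)
θ=301°: B = A + 3.00·(cos301°, sin301°) = (1.5451, -2.5715)
θ=301°: |BD| = 10.7665
θ=301°: circle(B,5.00) ∩ circle(D,6.00): a=4.8724, h=1.1224
θ=301°:   candidates: C₊=(6.0084,-0.3179) cross=12.084; C₋=(6.5446,-2.4977) cross=-12.084
θ=301°:   branch - wants cross < 0 → take C=(6.5446,-2.4977) (cross=-12.084)
θ=301°: ex = (C−B)/|BC| = (0.9999,0.0148); ey = (-0.0148,0.9999)
θ=301°: P = B + -1.12·ex + -3.06·ey = (0.4704,-5.6477)

θ=11°: 0.07 -0.96
θ=47°: -0.68 0.41
θ=50°: -0.74 0.43
θ=301°: 0.47 -5.65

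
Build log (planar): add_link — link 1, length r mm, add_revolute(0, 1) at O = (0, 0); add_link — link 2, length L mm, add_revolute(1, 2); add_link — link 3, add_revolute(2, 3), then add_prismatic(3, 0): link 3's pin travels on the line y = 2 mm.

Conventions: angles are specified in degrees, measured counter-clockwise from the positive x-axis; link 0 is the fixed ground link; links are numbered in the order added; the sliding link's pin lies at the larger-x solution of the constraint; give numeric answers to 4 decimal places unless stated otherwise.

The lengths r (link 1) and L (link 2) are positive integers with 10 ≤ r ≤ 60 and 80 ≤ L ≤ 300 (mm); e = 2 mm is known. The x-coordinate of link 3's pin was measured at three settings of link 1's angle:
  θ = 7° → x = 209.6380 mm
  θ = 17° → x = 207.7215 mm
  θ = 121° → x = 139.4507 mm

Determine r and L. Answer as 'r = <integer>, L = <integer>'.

constraint per measurement: (x − r cos θ)² + (r sin θ − e)² = L²
subtracting the θ₁ and θ₂ equations cancels the r² and L² terms:
r = (x₁² − x₂²) / (2[(x₁cos θ₁ + e sin θ₁) − (x₂cos θ₂ + e sin θ₂)]) = 44.0005 → r = 44
L² = (x₁ − r cos θ₁)² + (r sin θ₁ − e)² = 27556.0077 → L = 166.0000 → L = 166
check at θ₃=121°: x = 139.4507 (printed 139.4507) ✓

r = 44, L = 166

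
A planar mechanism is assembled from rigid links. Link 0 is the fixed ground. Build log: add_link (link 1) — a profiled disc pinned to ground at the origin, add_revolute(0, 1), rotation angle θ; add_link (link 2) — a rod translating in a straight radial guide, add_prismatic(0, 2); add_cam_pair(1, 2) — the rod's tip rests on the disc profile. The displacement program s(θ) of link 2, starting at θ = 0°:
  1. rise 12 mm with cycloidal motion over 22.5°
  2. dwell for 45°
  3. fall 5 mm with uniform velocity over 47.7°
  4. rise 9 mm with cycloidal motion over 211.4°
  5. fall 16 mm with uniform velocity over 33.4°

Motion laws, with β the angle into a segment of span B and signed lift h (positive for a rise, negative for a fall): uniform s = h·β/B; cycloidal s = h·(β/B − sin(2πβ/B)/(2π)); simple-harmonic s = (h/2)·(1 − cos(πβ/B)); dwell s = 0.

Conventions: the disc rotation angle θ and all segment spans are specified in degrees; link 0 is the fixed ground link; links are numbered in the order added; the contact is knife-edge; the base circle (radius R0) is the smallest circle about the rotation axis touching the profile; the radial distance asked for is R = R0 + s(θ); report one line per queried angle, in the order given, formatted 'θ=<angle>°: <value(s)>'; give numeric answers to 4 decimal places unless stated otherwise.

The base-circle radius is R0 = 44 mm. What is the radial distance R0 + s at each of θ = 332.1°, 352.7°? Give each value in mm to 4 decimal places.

seg 1 [0°–22.5°] cycloidal, h=12: full span → s += 12 → s = 12.0000
seg 2 [22.5°–67.5°] dwell: s stays 12.0000
seg 3 [67.5°–115.2°] uniform, h=-5: full span → s += -5 → s = 7.0000
seg 4 [115.2°–326.6°] cycloidal, h=9: full span → s += 9 → s = 16.0000
seg 5 [326.6°–360°] uniform, h=-16: θ=332.1° here. β=5.5, B=33.4. -16·5.5/33.4 = -2.6347 → s = 13.3653
seg 5 [326.6°–360°] uniform, h=-16: θ=352.7° here. β=26.1, B=33.4. -16·26.1/33.4 = -12.5030 → s = 3.4970
θ=332.1°: R = R0 + s = 44 + 13.3653 = 57.3653
θ=352.7°: R = R0 + s = 44 + 3.4970 = 47.4970

θ=332.1°: 57.3653
θ=352.7°: 47.4970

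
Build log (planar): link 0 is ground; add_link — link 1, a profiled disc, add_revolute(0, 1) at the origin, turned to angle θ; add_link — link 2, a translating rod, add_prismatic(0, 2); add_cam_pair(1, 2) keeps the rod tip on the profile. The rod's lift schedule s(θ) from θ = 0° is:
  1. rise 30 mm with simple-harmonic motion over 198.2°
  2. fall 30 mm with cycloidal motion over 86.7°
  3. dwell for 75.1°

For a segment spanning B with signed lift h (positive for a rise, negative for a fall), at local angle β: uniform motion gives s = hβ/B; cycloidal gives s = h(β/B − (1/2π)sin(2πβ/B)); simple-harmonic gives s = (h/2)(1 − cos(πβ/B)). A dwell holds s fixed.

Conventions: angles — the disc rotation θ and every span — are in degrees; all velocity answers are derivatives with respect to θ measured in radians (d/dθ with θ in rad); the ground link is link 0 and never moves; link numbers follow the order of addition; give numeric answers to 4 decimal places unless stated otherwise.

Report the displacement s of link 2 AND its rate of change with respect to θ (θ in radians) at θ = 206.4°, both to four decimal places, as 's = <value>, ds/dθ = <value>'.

seg 1 [0°–198.2°] simple-harmonic, h=30: full span → s += 30 → s = 30.0000
seg 2 [198.2°–284.9°] cycloidal, h=-30: θ=206.4° here. β=8.2, B=86.7. -30·(0.0946 − sin(2π·0.0946)/(2π)) = -0.1641 → s = 29.8359
velocity in seg [198.2°–284.9°] (cycloidal), θ in radians: β = 8.2° = 0.1431 rad, B = 86.7° = 1.5132 rad; ds/dθ = (h/B)(1 − cos(2πβ/B)) = ((-30)/1.5132)(1 − cos(2π·0.0946)) = -3.398800 mm/rad

s = 29.8359, ds/dθ = -3.3988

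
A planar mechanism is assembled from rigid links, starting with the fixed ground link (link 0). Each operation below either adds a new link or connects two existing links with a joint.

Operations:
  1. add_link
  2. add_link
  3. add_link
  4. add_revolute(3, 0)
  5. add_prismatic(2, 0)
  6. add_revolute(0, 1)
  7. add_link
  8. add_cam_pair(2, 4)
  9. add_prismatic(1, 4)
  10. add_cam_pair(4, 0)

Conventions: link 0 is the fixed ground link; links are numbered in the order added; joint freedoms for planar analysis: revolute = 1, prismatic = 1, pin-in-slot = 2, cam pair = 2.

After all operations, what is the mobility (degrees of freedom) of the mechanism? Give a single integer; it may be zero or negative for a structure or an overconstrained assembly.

(L,J1,J2)=(1,0,0); link0 fixed
link1: (2,0,0)
link2: (3,0,0)
link3: (4,0,0)
R 3-0 [J1]: (4,1,0)
P 2-0 [J1]: (4,2,0)
R 0-1 [J1]: (4,3,0)
link4: (5,3,0)
C 2-4 [J2]: (5,3,1)
P 1-4 [J1]: (5,4,1)
C 4-0 [J2]: (5,4,2)
Grübler: 3·4 − 2·4 − 2 = 2

M = 2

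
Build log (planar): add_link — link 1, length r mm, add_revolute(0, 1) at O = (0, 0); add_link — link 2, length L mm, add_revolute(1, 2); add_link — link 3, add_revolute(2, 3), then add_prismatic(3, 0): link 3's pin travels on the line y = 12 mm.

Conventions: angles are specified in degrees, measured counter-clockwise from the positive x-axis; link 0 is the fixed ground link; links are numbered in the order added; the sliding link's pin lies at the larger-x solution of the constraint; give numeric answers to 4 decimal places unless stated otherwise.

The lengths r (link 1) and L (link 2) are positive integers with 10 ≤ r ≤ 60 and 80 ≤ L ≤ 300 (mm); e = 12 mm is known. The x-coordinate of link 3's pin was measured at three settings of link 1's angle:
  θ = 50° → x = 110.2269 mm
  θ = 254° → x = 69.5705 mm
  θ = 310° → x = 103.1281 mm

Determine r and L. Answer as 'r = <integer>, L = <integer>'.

constraint per measurement: (x − r cos θ)² + (r sin θ − e)² = L²
subtracting the θ₁ and θ₂ equations cancels the r² and L² terms:
r = (x₁² − x₂²) / (2[(x₁cos θ₁ + e sin θ₁) − (x₂cos θ₂ + e sin θ₂)]) = 33.0000 → r = 33
L² = (x₁ − r cos θ₁)² + (r sin θ₁ − e)² = 8099.9982 → L = 90.0000 → L = 90
check at θ₃=310°: x = 103.1281 (printed 103.1281) ✓

r = 33, L = 90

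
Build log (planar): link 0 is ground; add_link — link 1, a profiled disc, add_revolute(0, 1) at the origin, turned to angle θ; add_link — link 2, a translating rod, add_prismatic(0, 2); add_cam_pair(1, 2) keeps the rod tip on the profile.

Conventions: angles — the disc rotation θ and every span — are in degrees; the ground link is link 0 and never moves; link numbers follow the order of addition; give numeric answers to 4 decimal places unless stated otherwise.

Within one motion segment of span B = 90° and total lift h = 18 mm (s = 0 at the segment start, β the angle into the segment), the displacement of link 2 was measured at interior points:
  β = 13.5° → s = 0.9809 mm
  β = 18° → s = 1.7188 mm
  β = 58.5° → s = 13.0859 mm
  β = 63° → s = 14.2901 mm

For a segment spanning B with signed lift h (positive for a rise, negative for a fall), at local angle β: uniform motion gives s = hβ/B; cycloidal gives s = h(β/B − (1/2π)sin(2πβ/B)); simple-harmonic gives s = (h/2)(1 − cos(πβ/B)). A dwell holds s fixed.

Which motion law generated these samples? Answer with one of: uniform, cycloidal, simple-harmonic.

candidates at β/B = r: uniform s = h·r (linear in β); cycloidal s = h·(r − sin(2πr)/(2π)); simple-harmonic s = (h/2)(1 − cos(πr))
β=13.5°: printed 0.9809 | uniform 2.7000, cycloidal 0.3823, simple-harmonic 0.9809
β=18°: printed 1.7188 | uniform 3.6000, cycloidal 0.8754, simple-harmonic 1.7188
β=58.5°: printed 13.0859 | uniform 11.7000, cycloidal 14.0177, simple-harmonic 13.0859
β=63°: printed 14.2901 | uniform 12.6000, cycloidal 15.3246, simple-harmonic 14.2901
only one law matches every sample → simple-harmonic

simple-harmonic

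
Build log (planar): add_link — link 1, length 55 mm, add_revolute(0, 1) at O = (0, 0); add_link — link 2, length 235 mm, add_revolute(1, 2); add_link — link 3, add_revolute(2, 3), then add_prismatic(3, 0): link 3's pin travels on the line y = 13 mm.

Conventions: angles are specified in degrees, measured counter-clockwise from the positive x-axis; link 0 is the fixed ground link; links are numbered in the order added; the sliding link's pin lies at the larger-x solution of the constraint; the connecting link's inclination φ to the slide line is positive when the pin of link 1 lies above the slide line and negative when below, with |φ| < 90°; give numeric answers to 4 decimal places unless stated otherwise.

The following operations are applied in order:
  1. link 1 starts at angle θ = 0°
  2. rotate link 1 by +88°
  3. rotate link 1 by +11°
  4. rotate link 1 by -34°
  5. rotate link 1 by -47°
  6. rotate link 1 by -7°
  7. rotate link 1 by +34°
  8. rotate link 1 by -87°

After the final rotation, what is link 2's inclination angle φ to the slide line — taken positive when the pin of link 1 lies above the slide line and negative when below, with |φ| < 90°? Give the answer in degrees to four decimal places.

geometry: r = 55 mm, L = 235 mm, e = 13 mm; θ starts at 0°
rotate link 1 by +88°: θ ← 0° +88° = 88°
rotate link 1 by +11°: θ ← 88° +11° = 99°
rotate link 1 by -34°: θ ← 99° -34° = 65°
rotate link 1 by -47°: θ ← 65° -47° = 18°
rotate link 1 by -7°: θ ← 18° -7° = 11°
rotate link 1 by +34°: θ ← 11° +34° = 45°
rotate link 1 by -87°: θ ← 45° -87° = -42°
h = r sin θ − e = -36.802183 − 13 = -49.802183
sin φ = h / L = -49.802183 / 235 = -0.21192418
φ = arcsin(-0.21192418) = -12.235138°

-12.2351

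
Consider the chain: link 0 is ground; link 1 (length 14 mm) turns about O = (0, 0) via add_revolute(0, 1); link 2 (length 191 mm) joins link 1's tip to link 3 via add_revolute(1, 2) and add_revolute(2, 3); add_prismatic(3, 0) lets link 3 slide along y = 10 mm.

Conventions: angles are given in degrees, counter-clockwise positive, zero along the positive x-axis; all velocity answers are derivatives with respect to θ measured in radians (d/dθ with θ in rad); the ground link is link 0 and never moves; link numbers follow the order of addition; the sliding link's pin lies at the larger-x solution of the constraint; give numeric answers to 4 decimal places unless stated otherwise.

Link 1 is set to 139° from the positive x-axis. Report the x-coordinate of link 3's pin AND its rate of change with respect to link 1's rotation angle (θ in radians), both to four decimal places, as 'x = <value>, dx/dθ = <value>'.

geometry: r = 14 mm, L = 191 mm, e = 10 mm
crank pin P = (r cos θ, r sin θ) = (-10.565934, 9.184826)
h = r sin θ − e = 9.184826 − 10 = -0.815174
x = r cos θ + √(L² − h²) = -10.565934 + 190.998260 = 180.432326
dx/dθ = −r sin θ − h·r cos θ/√(L² − h²) (θ in radians; h = -0.815174) = -9.229921

x = 180.4323, dx/dθ = -9.2299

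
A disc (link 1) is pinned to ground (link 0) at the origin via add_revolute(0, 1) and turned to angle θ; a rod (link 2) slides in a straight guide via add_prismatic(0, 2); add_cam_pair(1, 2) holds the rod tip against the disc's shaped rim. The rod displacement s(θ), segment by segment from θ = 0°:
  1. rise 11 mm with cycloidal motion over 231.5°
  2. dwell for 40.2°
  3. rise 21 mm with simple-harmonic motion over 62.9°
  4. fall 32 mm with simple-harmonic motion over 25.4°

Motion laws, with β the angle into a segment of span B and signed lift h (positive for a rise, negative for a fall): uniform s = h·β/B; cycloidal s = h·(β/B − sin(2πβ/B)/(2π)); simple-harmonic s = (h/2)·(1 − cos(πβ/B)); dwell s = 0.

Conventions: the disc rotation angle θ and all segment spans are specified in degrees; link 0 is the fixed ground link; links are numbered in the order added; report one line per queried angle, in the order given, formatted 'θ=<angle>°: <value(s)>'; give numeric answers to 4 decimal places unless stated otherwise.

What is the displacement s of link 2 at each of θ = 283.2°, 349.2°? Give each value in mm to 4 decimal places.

segment 1 (0° to 231.5°, cycloidal, h = 11) is passed completely: s = 0.0000 + (11) = 11.0000
segment 2 (231.5° to 271.7°, dwell): s unchanged at 11.0000
θ = 283.2° falls in segment 3 (271.7° to 334.6°, simple-harmonic, h = 21): β = 283.2 − 271.7 = 11.5°, B = 62.9°; Δs = 21/2·(1 − cos(π·0.1828)) = 1.6849; s = 11.0000 + 1.6849 = 12.6849
segment 3 (271.7° to 334.6°, simple-harmonic, h = 21) is passed completely: s = 11.0000 + (21) = 32.0000
θ = 349.2° falls in segment 4 (334.6° to 360°, simple-harmonic, h = -32): β = 349.2 − 334.6 = 14.6°, B = 25.4°; Δs = -32/2·(1 − cos(π·0.5748)) = -19.7255; s = 32.0000 − 19.7255 = 12.2745

θ=283.2°: 12.6849
θ=349.2°: 12.2745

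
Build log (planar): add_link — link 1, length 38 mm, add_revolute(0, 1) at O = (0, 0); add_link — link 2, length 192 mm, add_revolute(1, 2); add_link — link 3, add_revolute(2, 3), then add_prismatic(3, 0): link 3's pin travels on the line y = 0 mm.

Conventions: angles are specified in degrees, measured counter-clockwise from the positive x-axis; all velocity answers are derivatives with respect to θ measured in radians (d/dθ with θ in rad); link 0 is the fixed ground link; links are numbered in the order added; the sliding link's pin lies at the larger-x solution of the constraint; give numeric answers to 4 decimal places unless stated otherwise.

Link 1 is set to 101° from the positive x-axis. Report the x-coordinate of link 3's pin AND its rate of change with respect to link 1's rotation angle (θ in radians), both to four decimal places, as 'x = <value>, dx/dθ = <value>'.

geometry: r = 38 mm, L = 192 mm, e = 0 mm
crank pin P = (r cos θ, r sin θ) = (-7.250742, 37.301833)
h = r sin θ − e = 37.301833 − 0 = 37.301833
x = r cos θ + √(L² − h²) = -7.250742 + 188.341640 = 181.090898
dx/dθ = −r sin θ − h·r cos θ/√(L² − h²) (θ in radians; h = 37.301833) = -35.865794

x = 181.0909, dx/dθ = -35.8658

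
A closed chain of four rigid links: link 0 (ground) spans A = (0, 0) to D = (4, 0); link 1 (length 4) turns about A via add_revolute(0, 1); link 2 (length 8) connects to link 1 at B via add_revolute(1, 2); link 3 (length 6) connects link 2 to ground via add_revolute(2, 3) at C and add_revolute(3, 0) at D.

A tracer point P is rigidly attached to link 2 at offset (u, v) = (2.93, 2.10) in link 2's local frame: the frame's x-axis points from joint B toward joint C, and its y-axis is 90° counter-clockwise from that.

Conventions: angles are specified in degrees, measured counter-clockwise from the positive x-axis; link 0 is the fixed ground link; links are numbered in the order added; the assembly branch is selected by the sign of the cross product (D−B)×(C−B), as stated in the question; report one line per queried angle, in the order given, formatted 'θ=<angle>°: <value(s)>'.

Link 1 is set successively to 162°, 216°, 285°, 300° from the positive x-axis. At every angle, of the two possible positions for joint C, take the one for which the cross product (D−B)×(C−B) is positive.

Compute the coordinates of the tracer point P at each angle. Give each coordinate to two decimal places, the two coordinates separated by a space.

A=(0,0), D=(4.00,0)
θ=162°: B = A + 4.00·(cos162°, sin162°) = (-3.8042, 1.2361)
θ=162°: |BD| = 7.9015
θ=162°: circle(B,8.00) ∩ circle(D,6.00): a=5.7226, h=5.5904
θ=162°:   candidates: C₊=(2.7224,5.8624) cross=44.172; C₋=(0.9734,-5.1807) cross=-44.172
θ=162°:   branch + wants cross > 0 → take C=(2.7224,5.8624) (cross=44.172)
θ=162°: ex = (C−B)/|BC| = (0.8158,0.5783); ey = (-0.5783,0.8158)
θ=162°: P = B + 2.93·ex + 2.10·ey = (-2.6283,4.6437)
θ=216°: B = A + 4.00·(cos216°, sin216°) = (-3.2361, -2.3511)
θ=216°: |BD| = 7.6085
θ=216°: circle(B,8.00) ∩ circle(D,6.00): a=5.6443, h=5.6694
θ=216°:   candidates: C₊=(0.3800,4.7850) cross=43.135; C₋=(3.8839,-5.9989) cross=-43.135
θ=216°:   branch + wants cross > 0 → take C=(0.3800,4.7850) (cross=43.135)
θ=216°: ex = (C−B)/|BC| = (0.4520,0.8920); ey = (-0.8920,0.4520)
θ=216°: P = B + 2.93·ex + 2.10·ey = (-3.7849,1.2117)
θ=285°: B = A + 4.00·(cos285°, sin285°) = (1.0353, -3.8637)
θ=285°: |BD| = 4.8701
θ=285°: circle(B,8.00) ∩ circle(D,6.00): a=5.3097, h=5.9839
θ=285°:   candidates: C₊=(-0.4797,3.9915) cross=29.142; C₋=(9.0150,-3.2940) cross=-29.142
θ=285°:   branch + wants cross > 0 → take C=(-0.4797,3.9915) (cross=29.142)
θ=285°: ex = (C−B)/|BC| = (-0.1894,0.9819); ey = (-0.9819,-0.1894)
θ=285°: P = B + 2.93·ex + 2.10·ey = (-1.5816,-1.3844)
θ=300°: B = A + 4.00·(cos300°, sin300°) = (2.0000, -3.4641)
θ=300°: |BD| = 4.0000
θ=300°: circle(B,8.00) ∩ circle(D,6.00): a=5.5000, h=5.8095
θ=300°:   candidates: C₊=(-0.2812,4.2038) cross=23.238; C₋=(9.7812,-1.6057) cross=-23.238
θ=300°:   branch + wants cross > 0 → take C=(-0.2812,4.2038) (cross=23.238)
θ=300°: ex = (C−B)/|BC| = (-0.2851,0.9585); ey = (-0.9585,-0.2851)
θ=300°: P = B + 2.93·ex + 2.10·ey = (-0.8483,-1.2545)

θ=162°: -2.63 4.64
θ=216°: -3.78 1.21
θ=285°: -1.58 -1.38
θ=300°: -0.85 -1.25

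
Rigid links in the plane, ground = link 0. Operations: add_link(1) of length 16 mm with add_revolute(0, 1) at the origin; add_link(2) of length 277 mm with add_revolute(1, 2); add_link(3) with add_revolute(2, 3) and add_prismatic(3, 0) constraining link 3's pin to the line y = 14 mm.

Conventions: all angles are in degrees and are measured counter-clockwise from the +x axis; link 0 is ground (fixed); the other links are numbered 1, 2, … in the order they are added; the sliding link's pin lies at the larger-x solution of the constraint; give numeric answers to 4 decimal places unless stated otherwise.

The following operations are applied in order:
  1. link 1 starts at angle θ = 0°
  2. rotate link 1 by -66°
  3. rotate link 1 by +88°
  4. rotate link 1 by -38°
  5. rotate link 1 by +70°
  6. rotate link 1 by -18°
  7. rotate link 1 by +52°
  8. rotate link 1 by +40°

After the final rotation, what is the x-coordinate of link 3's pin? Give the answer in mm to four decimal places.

geometry: r = 16 mm, L = 277 mm, e = 14 mm; θ starts at 0°
rotate link 1 by -66°: θ ← 0° -66° = -66°
rotate link 1 by +88°: θ ← -66° +88° = 22°
rotate link 1 by -38°: θ ← 22° -38° = -16°
rotate link 1 by +70°: θ ← -16° +70° = 54°
rotate link 1 by -18°: θ ← 54° -18° = 36°
rotate link 1 by +52°: θ ← 36° +52° = 88°
rotate link 1 by +40°: θ ← 88° +40° = 128°
crank pin P = (r cos θ, r sin θ) = (-9.850584, 12.608172)
h = r sin θ − e = 12.608172 − 14 = -1.391828
x = r cos θ + √(L² − h²) = -9.850584 + 276.996503 = 267.145920

267.1459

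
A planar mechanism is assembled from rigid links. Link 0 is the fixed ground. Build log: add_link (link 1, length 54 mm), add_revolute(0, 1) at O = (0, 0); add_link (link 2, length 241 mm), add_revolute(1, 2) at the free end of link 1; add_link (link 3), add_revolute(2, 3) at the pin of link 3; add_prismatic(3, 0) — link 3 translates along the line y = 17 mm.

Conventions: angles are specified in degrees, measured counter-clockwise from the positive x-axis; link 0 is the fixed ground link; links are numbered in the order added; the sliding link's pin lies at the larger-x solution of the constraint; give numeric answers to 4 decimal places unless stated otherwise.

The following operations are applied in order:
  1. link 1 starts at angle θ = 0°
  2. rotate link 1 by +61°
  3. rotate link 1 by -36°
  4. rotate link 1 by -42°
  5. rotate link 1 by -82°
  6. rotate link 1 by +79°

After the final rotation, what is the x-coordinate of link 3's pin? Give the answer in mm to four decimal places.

geometry: r = 54 mm, L = 241 mm, e = 17 mm; θ starts at 0°
rotate link 1 by +61°: θ ← 0° +61° = 61°
rotate link 1 by -36°: θ ← 61° -36° = 25°
rotate link 1 by -42°: θ ← 25° -42° = -17°
rotate link 1 by -82°: θ ← -17° -82° = -99°
rotate link 1 by +79°: θ ← -99° +79° = -20°
crank pin P = (r cos θ, r sin θ) = (50.743402, -18.469088)
h = r sin θ − e = -18.469088 − 17 = -35.469088
x = r cos θ + √(L² − h²) = 50.743402 + 238.375636 = 289.119037

289.1190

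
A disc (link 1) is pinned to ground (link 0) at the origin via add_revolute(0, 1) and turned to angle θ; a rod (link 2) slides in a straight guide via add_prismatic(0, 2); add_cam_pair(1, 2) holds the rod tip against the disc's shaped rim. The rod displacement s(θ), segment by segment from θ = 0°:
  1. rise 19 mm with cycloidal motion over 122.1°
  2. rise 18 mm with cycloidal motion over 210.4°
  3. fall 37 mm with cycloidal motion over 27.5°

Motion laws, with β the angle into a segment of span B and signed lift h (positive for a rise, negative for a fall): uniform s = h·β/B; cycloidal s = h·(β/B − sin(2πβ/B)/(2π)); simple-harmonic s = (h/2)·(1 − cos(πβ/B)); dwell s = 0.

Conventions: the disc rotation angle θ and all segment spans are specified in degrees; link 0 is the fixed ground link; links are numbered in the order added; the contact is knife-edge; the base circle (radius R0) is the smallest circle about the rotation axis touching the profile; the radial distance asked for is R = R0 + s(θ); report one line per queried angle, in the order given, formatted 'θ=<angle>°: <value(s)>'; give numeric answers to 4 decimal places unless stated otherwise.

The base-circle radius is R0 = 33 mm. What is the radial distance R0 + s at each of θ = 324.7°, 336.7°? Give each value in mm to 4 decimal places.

segment 1 (0° to 122.1°, cycloidal, h = 19) is passed completely: s = 0.0000 + (19) = 19.0000
θ = 324.7° falls in segment 2 (122.1° to 332.5°, cycloidal, h = 18): β = 324.7 − 122.1 = 202.6°, B = 210.4°; Δs = 18·(0.9629 − sin(2π·0.9629)/(2π)) = 17.9940; s = 19.0000 + 17.9940 = 36.9940
segment 2 (122.1° to 332.5°, cycloidal, h = 18) is passed completely: s = 19.0000 + (18) = 37.0000
θ = 336.7° falls in segment 3 (332.5° to 360°, cycloidal, h = -37): β = 336.7 − 332.5 = 4.2°, B = 27.5°; Δs = -37·(0.1527 − sin(2π·0.1527)/(2π)) = -0.8282; s = 37.0000 − 0.8282 = 36.1718
θ=324.7°: R = R0 + s = 33 + 36.9940 = 69.9940
θ=336.7°: R = R0 + s = 33 + 36.1718 = 69.1718

θ=324.7°: 69.9940
θ=336.7°: 69.1718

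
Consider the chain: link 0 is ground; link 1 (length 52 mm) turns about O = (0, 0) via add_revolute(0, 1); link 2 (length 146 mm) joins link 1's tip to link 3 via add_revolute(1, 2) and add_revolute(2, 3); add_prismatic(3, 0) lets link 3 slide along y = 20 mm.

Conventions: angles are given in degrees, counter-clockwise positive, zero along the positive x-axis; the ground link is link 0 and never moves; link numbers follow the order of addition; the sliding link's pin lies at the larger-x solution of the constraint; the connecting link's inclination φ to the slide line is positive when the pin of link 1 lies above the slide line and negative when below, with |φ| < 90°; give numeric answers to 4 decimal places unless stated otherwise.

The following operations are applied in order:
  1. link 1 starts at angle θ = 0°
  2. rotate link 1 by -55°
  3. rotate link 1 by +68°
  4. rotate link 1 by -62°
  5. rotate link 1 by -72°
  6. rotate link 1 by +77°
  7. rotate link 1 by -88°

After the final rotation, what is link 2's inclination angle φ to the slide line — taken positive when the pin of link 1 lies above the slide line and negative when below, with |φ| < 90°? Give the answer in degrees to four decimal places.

geometry: r = 52 mm, L = 146 mm, e = 20 mm; θ starts at 0°
rotate link 1 by -55°: θ ← 0° -55° = -55°
rotate link 1 by +68°: θ ← -55° +68° = 13°
rotate link 1 by -62°: θ ← 13° -62° = -49°
rotate link 1 by -72°: θ ← -49° -72° = -121°
rotate link 1 by +77°: θ ← -121° +77° = -44°
rotate link 1 by -88°: θ ← -44° -88° = -132°
h = r sin θ − e = -38.643531 − 20 = -58.643531
sin φ = h / L = -58.643531 / 146 = -0.40166802
φ = arcsin(-0.40166802) = -23.682496°

-23.6825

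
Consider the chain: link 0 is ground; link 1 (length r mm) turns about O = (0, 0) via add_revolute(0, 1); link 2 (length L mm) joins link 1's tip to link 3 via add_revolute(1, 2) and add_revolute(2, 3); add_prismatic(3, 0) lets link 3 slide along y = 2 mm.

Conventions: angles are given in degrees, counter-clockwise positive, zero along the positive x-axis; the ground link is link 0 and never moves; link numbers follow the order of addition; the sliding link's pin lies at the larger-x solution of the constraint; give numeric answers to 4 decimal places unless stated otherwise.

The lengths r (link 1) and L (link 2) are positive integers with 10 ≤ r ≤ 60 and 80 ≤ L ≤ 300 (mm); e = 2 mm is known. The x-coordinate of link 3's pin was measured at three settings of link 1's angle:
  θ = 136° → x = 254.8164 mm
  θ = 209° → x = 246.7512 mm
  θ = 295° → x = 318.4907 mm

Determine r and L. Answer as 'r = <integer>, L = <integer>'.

constraint per measurement: (x − r cos θ)² + (r sin θ − e)² = L²
subtracting the θ₁ and θ₂ equations cancels the r² and L² terms:
r = (x₁² − x₂²) / (2[(x₁cos θ₁ + e sin θ₁) − (x₂cos θ₂ + e sin θ₂)]) = 57.9999 → r = 58
L² = (x₁ − r cos θ₁)² + (r sin θ₁ − e)² = 89400.9880 → L = 299.0000 → L = 299
check at θ₃=295°: x = 318.4907 (printed 318.4907) ✓

r = 58, L = 299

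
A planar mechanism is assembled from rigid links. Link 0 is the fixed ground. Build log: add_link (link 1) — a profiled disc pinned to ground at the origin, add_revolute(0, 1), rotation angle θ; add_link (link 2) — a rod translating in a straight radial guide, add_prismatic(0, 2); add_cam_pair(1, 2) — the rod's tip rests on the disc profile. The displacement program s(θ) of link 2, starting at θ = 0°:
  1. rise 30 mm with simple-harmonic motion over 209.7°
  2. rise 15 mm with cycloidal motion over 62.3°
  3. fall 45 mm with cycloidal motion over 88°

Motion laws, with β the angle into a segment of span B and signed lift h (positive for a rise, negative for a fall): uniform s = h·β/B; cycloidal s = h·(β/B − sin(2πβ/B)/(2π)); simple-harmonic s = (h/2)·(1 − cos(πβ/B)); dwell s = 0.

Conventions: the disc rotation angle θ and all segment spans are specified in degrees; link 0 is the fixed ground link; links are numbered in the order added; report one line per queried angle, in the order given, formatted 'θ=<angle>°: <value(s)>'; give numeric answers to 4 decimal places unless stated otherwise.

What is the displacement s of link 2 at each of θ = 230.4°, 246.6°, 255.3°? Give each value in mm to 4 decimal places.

seg 1 [0°–209.7°] simple-harmonic, h=30: full span → s += 30 → s = 30.0000
seg 2 [209.7°–272°] cycloidal, h=15: θ=230.4° here. β=20.7, B=62.3. 15·(0.3323 − sin(2π·0.3323)/(2π)) = 2.9085 → s = 32.9085
seg 2 [209.7°–272°] cycloidal, h=15: θ=246.6° here. β=36.9, B=62.3. 15·(0.5923 − sin(2π·0.5923)/(2π)) = 10.1926 → s = 40.1926
seg 2 [209.7°–272°] cycloidal, h=15: θ=255.3° here. β=45.6, B=62.3. 15·(0.7319 − sin(2π·0.7319)/(2π)) = 13.3511 → s = 43.3511

θ=230.4°: 32.9085
θ=246.6°: 40.1926
θ=255.3°: 43.3511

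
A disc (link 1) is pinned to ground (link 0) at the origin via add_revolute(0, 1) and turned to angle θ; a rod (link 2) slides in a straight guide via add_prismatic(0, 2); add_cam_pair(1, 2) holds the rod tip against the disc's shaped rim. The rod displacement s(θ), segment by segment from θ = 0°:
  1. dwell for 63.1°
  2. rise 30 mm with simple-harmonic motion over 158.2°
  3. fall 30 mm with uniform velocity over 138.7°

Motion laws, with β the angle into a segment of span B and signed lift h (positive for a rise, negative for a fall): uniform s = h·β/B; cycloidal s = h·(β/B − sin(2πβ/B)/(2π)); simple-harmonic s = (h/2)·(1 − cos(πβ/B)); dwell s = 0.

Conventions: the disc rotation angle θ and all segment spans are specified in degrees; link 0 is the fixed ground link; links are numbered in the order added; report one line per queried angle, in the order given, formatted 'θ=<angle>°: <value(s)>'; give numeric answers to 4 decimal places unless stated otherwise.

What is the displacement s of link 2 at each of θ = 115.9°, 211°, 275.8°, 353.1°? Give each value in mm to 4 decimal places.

segment 1 (0° to 63.1°, dwell): s unchanged at 0.0000
θ = 115.9° falls in segment 2 (63.1° to 221.3°, simple-harmonic, h = 30): β = 115.9 − 63.1 = 52.8°, B = 158.2°; Δs = 30/2·(1 − cos(π·0.3338)) = 7.5172; s = 0.0000 + 7.5172 = 7.5172
θ = 211° falls in segment 2 (63.1° to 221.3°, simple-harmonic, h = 30): β = 211 − 63.1 = 147.9°, B = 158.2°; Δs = 30/2·(1 − cos(π·0.9349)) = 29.6873; s = 0.0000 + 29.6873 = 29.6873
segment 2 (63.1° to 221.3°, simple-harmonic, h = 30) is passed completely: s = 0.0000 + (30) = 30.0000
θ = 275.8° falls in segment 3 (221.3° to 360°, uniform, h = -30): β = 275.8 − 221.3 = 54.5°, B = 138.7°; Δs = -30·54.5/138.7 = -11.7880; s = 30.0000 − 11.7880 = 18.2120
θ = 353.1° falls in segment 3 (221.3° to 360°, uniform, h = -30): β = 353.1 − 221.3 = 131.8°, B = 138.7°; Δs = -30·131.8/138.7 = -28.5076; s = 30.0000 − 28.5076 = 1.4924

θ=115.9°: 7.5172
θ=211°: 29.6873
θ=275.8°: 18.2120
θ=353.1°: 1.4924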